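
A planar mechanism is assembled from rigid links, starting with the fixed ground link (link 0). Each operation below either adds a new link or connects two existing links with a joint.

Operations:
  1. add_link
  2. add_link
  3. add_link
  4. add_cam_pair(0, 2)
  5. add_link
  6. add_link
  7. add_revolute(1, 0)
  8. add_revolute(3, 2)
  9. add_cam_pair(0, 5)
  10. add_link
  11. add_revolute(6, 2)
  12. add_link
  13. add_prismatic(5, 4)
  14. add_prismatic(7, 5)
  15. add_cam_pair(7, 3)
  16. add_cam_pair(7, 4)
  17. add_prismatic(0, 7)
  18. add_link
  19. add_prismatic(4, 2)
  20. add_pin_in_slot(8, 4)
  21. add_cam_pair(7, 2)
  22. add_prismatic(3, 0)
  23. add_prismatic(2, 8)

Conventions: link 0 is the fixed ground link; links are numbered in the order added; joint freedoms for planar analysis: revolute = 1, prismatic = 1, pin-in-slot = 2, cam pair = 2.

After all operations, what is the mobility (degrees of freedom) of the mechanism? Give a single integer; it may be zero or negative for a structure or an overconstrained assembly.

link 0 = ground. State L|J1|J2 = 1|0|0
+link1  2|0|0
+link2  3|0|0
+link3  4|0|0
C(0,2) f=2→J2  4|0|1
+link4  5|0|1
+link5  6|0|1
R(1,0) f=1→J1  6|1|1
R(3,2) f=1→J1  6|2|1
C(0,5) f=2→J2  6|2|2
+link6  7|2|2
R(6,2) f=1→J1  7|3|2
+link7  8|3|2
P(5,4) f=1→J1  8|4|2
P(7,5) f=1→J1  8|5|2
C(7,3) f=2→J2  8|5|3
C(7,4) f=2→J2  8|5|4
P(0,7) f=1→J1  8|6|4
+link8  9|6|4
P(4,2) f=1→J1  9|7|4
PS(8,4) f=2→J2  9|7|5
C(7,2) f=2→J2  9|7|6
P(3,0) f=1→J1  9|8|6
P(2,8) f=1→J1  9|9|6
M = 3(9−1)−2·9−6 = 24−18−6 = 0

M = 0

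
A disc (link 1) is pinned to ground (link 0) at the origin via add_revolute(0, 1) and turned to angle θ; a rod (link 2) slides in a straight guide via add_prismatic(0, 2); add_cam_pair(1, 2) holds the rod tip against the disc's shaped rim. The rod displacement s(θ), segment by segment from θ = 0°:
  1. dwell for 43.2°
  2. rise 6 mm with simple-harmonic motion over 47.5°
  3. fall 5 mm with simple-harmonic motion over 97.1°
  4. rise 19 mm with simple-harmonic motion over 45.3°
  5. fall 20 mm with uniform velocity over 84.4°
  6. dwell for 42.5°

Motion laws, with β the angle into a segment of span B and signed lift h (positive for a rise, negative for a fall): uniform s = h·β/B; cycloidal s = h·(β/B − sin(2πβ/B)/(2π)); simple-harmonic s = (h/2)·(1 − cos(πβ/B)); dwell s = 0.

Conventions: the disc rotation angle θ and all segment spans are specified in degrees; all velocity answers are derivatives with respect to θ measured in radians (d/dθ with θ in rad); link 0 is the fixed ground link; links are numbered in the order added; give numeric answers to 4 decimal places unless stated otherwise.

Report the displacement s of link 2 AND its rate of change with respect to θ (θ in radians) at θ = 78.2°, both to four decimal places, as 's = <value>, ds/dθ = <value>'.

segment 1 (0° to 43.2°, dwell): s unchanged at 0.0000
θ = 78.2° falls in segment 2 (43.2° to 90.7°, simple-harmonic, h = 6): β = 78.2 − 43.2 = 35°, B = 47.5°; Δs = 6/2·(1 − cos(π·0.7368)) = 5.0318; s = 0.0000 + 5.0318 = 5.0318
velocity in seg [43.2°–90.7°] (simple-harmonic), θ in radians: β = 35° = 0.6109 rad, B = 47.5° = 0.8290 rad; ds/dθ = (πh/(2B)) sin(πβ/B) = (π·6/(2·0.8290)) sin(π·0.7368) = 8.364019 mm/rad

s = 5.0318, ds/dθ = 8.3640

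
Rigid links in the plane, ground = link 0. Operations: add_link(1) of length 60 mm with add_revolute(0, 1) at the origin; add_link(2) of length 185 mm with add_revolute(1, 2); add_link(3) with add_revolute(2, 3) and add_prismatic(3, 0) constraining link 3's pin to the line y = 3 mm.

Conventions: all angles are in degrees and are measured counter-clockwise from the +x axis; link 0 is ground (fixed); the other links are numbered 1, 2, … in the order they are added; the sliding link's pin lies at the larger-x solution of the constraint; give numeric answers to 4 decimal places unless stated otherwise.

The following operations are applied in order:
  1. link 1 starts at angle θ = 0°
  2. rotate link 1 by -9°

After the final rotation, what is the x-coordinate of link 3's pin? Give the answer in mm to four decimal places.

geometry: r = 60 mm, L = 185 mm, e = 3 mm; θ starts at 0°
rotate link 1 by -9°: θ ← 0° -9° = -9°
crank pin P = (r cos θ, r sin θ) = (59.261300, -9.386068)
h = r sin θ − e = -9.386068 − 3 = -12.386068
x = r cos θ + √(L² − h²) = 59.261300 + 184.584900 = 243.846200

243.8462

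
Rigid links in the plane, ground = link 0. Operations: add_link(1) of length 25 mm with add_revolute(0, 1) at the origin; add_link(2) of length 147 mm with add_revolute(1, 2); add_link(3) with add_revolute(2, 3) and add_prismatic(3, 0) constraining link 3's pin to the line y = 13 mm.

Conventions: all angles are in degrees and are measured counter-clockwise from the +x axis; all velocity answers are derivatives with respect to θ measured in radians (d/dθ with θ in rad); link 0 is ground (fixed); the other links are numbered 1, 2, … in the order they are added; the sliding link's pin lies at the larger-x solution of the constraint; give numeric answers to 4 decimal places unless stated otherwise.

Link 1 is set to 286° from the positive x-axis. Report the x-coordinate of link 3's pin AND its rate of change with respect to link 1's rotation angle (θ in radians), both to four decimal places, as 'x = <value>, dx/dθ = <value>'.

geometry: r = 25 mm, L = 147 mm, e = 13 mm
crank pin P = (r cos θ, r sin θ) = (6.890934, -24.031542)
h = r sin θ − e = -24.031542 − 13 = -37.031542
x = r cos θ + √(L² − h²) = 6.890934 + 142.259147 = 149.150081
dx/dθ = −r sin θ − h·r cos θ/√(L² − h²) (θ in radians; h = -37.031542) = 25.825324

x = 149.1501, dx/dθ = 25.8253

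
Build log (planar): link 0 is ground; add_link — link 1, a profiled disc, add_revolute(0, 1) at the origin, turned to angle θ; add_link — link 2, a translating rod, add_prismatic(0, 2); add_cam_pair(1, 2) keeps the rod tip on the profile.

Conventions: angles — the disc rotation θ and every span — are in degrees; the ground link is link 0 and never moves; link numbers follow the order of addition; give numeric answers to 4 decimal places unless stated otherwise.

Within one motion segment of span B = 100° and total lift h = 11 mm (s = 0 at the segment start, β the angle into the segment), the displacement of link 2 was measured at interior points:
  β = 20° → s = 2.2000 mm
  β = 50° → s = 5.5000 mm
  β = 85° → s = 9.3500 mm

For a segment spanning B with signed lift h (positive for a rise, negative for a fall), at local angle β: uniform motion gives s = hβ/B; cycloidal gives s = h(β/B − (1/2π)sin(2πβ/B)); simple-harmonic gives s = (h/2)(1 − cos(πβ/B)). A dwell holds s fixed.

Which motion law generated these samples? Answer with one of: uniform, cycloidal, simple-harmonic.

candidates at β/B = r: uniform s = h·r (linear in β); cycloidal s = h·(r − sin(2πr)/(2π)); simple-harmonic s = (h/2)(1 − cos(πr))
β=20°: printed 2.2000 | uniform 2.2000, cycloidal 0.5350, simple-harmonic 1.0504
β=50°: printed 5.5000 | uniform 5.5000, cycloidal 5.5000, simple-harmonic 5.5000
β=85°: printed 9.3500 | uniform 9.3500, cycloidal 10.7663, simple-harmonic 10.4005
only one law matches every sample → uniform

uniform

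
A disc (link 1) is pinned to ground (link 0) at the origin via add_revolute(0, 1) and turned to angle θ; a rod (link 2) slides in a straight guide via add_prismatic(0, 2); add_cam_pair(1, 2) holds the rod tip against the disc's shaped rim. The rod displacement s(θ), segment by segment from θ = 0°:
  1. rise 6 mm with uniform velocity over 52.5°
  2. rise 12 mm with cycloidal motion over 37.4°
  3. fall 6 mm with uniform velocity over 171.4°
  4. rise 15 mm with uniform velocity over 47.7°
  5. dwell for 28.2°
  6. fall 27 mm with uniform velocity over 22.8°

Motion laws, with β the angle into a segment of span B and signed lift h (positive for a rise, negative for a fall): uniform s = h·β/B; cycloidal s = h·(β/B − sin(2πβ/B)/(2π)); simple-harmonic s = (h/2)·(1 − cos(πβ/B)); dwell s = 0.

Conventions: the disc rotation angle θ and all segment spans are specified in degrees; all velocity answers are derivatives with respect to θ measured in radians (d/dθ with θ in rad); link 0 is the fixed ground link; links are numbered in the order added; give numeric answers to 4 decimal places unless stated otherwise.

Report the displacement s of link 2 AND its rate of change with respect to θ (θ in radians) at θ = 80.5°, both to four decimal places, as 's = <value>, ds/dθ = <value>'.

segment 1 (0° to 52.5°, uniform, h = 6) is passed completely: s = 0.0000 + (6) = 6.0000
θ = 80.5° falls in segment 2 (52.5° to 89.9°, cycloidal, h = 12): β = 80.5 − 52.5 = 28°, B = 37.4°; Δs = 12·(0.7487 − sin(2π·0.7487)/(2π)) = 10.8937; s = 6.0000 + 10.8937 = 16.8937
velocity in seg [52.5°–89.9°] (cycloidal), θ in radians: β = 28° = 0.4887 rad, B = 37.4° = 0.6528 rad; ds/dθ = (h/B)(1 − cos(2πβ/B)) = (12/0.6528)(1 − cos(2π·0.7487)) = 18.538093 mm/rad

s = 16.8937, ds/dθ = 18.5381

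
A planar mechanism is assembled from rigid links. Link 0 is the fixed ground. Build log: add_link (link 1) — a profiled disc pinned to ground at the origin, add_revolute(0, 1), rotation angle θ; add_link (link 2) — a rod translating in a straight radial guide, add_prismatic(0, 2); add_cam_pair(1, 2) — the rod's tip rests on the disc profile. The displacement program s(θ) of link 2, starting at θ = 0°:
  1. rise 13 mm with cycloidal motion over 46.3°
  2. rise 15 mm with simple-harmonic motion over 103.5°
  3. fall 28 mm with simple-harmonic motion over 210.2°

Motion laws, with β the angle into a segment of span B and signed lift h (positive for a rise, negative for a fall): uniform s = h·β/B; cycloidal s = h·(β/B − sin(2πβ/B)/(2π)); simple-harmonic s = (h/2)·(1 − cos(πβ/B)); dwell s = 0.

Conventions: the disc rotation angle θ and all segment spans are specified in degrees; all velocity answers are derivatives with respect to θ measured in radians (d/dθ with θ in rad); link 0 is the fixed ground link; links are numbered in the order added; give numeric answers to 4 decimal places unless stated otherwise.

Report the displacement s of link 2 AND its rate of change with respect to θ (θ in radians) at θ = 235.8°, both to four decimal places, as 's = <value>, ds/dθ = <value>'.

seg 1 [0°–46.3°] cycloidal, h=13: full span → s += 13 → s = 13.0000
seg 2 [46.3°–149.8°] simple-harmonic, h=15: full span → s += 15 → s = 28.0000
seg 3 [149.8°–360°] simple-harmonic, h=-28: θ=235.8° here. β=86, B=210.2. -28/2·(1 − cos(π·0.4091)) = -10.0576 → s = 17.9424
velocity in seg [149.8°–360°] (simple-harmonic), θ in radians: β = 86° = 1.5010 rad, B = 210.2° = 3.6687 rad; ds/dθ = (πh/(2B)) sin(πβ/B) = (π·(-28)/(2·3.6687)) sin(π·0.4091) = -11.503419 mm/rad

s = 17.9424, ds/dθ = -11.5034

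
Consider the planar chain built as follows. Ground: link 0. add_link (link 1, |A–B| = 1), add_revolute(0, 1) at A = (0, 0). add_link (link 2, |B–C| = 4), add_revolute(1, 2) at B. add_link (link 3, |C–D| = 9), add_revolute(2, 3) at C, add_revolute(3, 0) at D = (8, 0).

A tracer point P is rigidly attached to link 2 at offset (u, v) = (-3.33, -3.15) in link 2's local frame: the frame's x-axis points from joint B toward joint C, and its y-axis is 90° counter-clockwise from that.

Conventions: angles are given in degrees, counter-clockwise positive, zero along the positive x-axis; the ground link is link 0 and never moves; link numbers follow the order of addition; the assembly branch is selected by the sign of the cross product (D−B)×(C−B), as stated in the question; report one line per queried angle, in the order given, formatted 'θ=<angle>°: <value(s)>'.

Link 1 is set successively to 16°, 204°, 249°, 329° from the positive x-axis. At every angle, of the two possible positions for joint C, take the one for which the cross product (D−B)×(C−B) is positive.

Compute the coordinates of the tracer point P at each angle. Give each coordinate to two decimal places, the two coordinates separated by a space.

A=(0,0), D=(8.00,0)
θ=16°: B = A + 1.00·(cos16°, sin16°) = (0.9613, 0.2756)
θ=16°: |BD| = 7.0441
θ=16°: circle(B,4.00) ∩ circle(D,9.00): a=-1.0917, h=3.8481
θ=16°:   candidates: C₊=(0.0210,4.1635) cross=27.107; C₋=(-0.2802,-3.5268) cross=-27.107
θ=16°:   branch + wants cross > 0 → take C=(0.0210,4.1635) (cross=27.107)
θ=16°: ex = (C−B)/|BC| = (-0.2351,0.9720); ey = (-0.9720,-0.2351)
θ=16°: P = B + -3.33·ex + -3.15·ey = (4.8058,-2.2206)
θ=204°: B = A + 1.00·(cos204°, sin204°) = (-0.9135, -0.4067)
θ=204°: |BD| = 8.9228
θ=204°: circle(B,4.00) ∩ circle(D,9.00): a=0.8191, h=3.9152
θ=204°:   candidates: C₊=(-0.2738,3.5418) cross=34.935; C₋=(0.0831,-4.2806) cross=-34.935
θ=204°:   branch + wants cross > 0 → take C=(-0.2738,3.5418) (cross=34.935)
θ=204°: ex = (C−B)/|BC| = (0.1599,0.9871); ey = (-0.9871,0.1599)
θ=204°: P = B + -3.33·ex + -3.15·ey = (1.6633,-4.1977)
θ=249°: B = A + 1.00·(cos249°, sin249°) = (-0.3584, -0.9336)
θ=249°: |BD| = 8.4103
θ=249°: circle(B,4.00) ∩ circle(D,9.00): a=0.3409, h=3.9854
θ=249°:   candidates: C₊=(-0.4620,3.0651) cross=33.519; C₋=(0.4228,-4.8566) cross=-33.519
θ=249°:   branch + wants cross > 0 → take C=(-0.4620,3.0651) (cross=33.519)
θ=249°: ex = (C−B)/|BC| = (-0.0259,0.9997); ey = (-0.9997,-0.0259)
θ=249°: P = B + -3.33·ex + -3.15·ey = (2.8768,-4.1809)
θ=329°: B = A + 1.00·(cos329°, sin329°) = (0.8572, -0.5150)
θ=329°: |BD| = 7.1614
θ=329°: circle(B,4.00) ∩ circle(D,9.00): a=-0.9575, h=3.8837
θ=329°:   candidates: C₊=(-0.3772,3.2897) cross=27.813; C₋=(0.1814,-4.4575) cross=-27.813
θ=329°:   branch + wants cross > 0 → take C=(-0.3772,3.2897) (cross=27.813)
θ=329°: ex = (C−B)/|BC| = (-0.3086,0.9512); ey = (-0.9512,-0.3086)
θ=329°: P = B + -3.33·ex + -3.15·ey = (4.8810,-2.7104)

θ=16°: 4.81 -2.22
θ=204°: 1.66 -4.20
θ=249°: 2.88 -4.18
θ=329°: 4.88 -2.71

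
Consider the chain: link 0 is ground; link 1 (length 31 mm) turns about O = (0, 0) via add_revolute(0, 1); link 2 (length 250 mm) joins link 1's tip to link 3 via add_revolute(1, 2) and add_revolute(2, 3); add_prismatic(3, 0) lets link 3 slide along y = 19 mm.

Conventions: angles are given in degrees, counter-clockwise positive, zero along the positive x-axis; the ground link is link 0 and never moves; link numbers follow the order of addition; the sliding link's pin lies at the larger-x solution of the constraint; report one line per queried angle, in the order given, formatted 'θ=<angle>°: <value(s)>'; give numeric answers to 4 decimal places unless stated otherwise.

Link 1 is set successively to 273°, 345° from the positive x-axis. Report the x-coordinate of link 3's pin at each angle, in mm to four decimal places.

geometry: r = 31 mm, L = 250 mm, e = 19 mm
θ=273°: crank pin P = (r cos θ, r sin θ) = (1.622415, -30.957516)
θ=273°: h = r sin θ − e = -30.957516 − 19 = -49.957516
θ=273°: x = r cos θ + √(L² − h²) = 1.622415 + 244.957643 = 246.580057
θ=345°: crank pin P = (r cos θ, r sin θ) = (29.943701, -8.023390)
θ=345°: h = r sin θ − e = -8.023390 − 19 = -27.023390
θ=345°: x = r cos θ + √(L² − h²) = 29.943701 + 248.535181 = 278.478882

θ=273°: 246.5801
θ=345°: 278.4789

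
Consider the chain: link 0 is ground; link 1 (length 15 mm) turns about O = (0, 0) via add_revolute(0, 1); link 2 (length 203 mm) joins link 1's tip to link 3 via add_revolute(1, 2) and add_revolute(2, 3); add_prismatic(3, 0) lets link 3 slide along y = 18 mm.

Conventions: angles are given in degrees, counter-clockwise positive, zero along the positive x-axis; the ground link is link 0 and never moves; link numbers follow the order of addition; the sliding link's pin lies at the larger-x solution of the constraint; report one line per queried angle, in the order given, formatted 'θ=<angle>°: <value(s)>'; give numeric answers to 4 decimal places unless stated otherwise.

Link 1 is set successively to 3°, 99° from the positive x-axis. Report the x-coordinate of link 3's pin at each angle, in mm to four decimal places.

geometry: r = 15 mm, L = 203 mm, e = 18 mm
θ=3°: crank pin P = (r cos θ, r sin θ) = (14.979443, 0.785039)
θ=3°: h = r sin θ − e = 0.785039 − 18 = -17.214961
θ=3°: x = r cos θ + √(L² − h²) = 14.979443 + 202.268745 = 217.248188
θ=99°: crank pin P = (r cos θ, r sin θ) = (-2.346517, 14.815325)
θ=99°: h = r sin θ − e = 14.815325 − 18 = -3.184675
θ=99°: x = r cos θ + √(L² − h²) = -2.346517 + 202.975018 = 200.628501

θ=3°: 217.2482
θ=99°: 200.6285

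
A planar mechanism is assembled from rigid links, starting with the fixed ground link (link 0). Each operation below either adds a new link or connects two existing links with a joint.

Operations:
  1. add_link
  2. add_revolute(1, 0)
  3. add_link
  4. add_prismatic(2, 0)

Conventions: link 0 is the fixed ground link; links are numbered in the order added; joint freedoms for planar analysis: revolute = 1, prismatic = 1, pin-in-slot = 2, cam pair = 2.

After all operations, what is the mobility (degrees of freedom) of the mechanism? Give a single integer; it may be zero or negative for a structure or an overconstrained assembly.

link 0 = ground. State L|J1|J2 = 1|0|0
+link1  2|0|0
R(1,0) f=1→J1  2|1|0
+link2  3|1|0
P(2,0) f=1→J1  3|2|0
M = 3(3−1)−2·2−0 = 6−4−0 = 2

M = 2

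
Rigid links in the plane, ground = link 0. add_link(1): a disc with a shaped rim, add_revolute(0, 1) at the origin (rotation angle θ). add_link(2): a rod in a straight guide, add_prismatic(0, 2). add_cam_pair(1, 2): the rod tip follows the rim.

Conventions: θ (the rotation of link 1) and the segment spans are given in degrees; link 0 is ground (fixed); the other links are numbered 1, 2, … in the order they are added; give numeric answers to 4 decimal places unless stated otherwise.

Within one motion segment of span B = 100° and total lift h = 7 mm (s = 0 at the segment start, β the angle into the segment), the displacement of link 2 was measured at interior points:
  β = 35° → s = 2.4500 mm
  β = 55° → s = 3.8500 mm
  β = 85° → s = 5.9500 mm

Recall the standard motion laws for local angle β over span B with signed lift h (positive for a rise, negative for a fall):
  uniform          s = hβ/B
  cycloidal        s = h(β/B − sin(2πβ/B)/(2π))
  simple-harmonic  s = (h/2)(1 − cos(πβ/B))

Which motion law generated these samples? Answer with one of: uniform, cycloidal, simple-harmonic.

candidates at β/B = r: uniform s = h·r (linear in β); cycloidal s = h·(r − sin(2πr)/(2π)); simple-harmonic s = (h/2)(1 − cos(πr))
β=35°: printed 2.4500 | uniform 2.4500, cycloidal 1.5487, simple-harmonic 1.9110
β=55°: printed 3.8500 | uniform 3.8500, cycloidal 4.1943, simple-harmonic 4.0475
β=85°: printed 5.9500 | uniform 5.9500, cycloidal 6.8513, simple-harmonic 6.6185
only one law matches every sample → uniform

uniform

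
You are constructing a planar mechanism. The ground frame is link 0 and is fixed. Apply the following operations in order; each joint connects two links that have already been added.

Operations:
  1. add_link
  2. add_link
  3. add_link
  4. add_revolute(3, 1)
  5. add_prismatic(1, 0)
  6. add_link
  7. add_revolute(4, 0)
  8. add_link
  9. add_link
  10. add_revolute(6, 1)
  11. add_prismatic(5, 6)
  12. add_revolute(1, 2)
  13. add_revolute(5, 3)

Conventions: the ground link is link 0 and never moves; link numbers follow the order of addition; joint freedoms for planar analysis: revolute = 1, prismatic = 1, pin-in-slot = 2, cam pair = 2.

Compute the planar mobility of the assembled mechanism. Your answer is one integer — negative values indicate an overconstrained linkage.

ground; <1,0,0>
#1 <2,0,0>
#2 <3,0,0>
#3 <4,0,0>
R:3↔1 J1 <4,1,0>
P:1↔0 J1 <4,2,0>
#4 <5,2,0>
R:4↔0 J1 <5,3,0>
#5 <6,3,0>
#6 <7,3,0>
R:6↔1 J1 <7,4,0>
P:5↔6 J1 <7,5,0>
R:1↔2 J1 <7,6,0>
R:5↔3 J1 <7,7,0>
3×6 − 2×7 − 1×0 = 4

M = 4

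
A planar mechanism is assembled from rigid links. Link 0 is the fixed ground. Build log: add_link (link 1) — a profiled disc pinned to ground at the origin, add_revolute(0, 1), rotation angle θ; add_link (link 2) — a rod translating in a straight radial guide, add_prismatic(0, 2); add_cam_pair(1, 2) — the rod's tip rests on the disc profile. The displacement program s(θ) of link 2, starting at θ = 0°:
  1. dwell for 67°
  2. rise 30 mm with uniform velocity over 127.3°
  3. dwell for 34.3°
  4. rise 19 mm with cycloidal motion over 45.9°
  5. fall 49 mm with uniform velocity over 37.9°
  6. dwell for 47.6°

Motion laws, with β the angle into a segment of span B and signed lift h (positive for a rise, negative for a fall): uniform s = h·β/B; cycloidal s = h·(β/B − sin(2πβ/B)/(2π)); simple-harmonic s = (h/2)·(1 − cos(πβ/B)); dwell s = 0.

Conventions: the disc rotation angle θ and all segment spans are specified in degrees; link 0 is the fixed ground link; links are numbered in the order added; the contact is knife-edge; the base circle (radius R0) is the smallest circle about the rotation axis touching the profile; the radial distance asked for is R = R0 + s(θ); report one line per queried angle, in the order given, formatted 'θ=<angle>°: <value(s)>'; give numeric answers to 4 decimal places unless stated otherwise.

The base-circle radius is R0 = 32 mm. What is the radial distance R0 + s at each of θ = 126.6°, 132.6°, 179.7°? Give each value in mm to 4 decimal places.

seg 1 [0°–67°] dwell: s stays 0.0000
seg 2 [67°–194.3°] uniform, h=30: θ=126.6° here. β=59.6, B=127.3. 30·59.6/127.3 = 14.0456 → s = 14.0456
seg 2 [67°–194.3°] uniform, h=30: θ=132.6° here. β=65.6, B=127.3. 30·65.6/127.3 = 15.4595 → s = 15.4595
seg 2 [67°–194.3°] uniform, h=30: θ=179.7° here. β=112.7, B=127.3. 30·112.7/127.3 = 26.5593 → s = 26.5593
θ=126.6°: R = R0 + s = 32 + 14.0456 = 46.0456
θ=132.6°: R = R0 + s = 32 + 15.4595 = 47.4595
θ=179.7°: R = R0 + s = 32 + 26.5593 = 58.5593

θ=126.6°: 46.0456
θ=132.6°: 47.4595
θ=179.7°: 58.5593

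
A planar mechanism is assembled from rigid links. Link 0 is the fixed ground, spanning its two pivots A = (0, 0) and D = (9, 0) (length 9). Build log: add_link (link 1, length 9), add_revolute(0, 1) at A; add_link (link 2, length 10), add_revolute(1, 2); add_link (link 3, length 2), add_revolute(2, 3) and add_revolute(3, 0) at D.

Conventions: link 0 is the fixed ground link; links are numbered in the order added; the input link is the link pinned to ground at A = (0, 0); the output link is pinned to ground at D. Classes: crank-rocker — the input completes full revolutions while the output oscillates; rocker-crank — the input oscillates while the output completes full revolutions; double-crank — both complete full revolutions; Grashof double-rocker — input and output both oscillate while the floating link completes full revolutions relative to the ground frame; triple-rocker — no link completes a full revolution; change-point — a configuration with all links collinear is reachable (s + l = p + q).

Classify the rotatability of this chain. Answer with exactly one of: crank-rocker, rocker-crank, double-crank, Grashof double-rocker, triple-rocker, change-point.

lengths: ground=9, input=9, coupler=10, output=2
sorted: s=2 (shortest), l=10 (longest), p+q=18
s + l = 12 vs p + q = 18
s + l < p + q (Grashof) with shortest = output link → rocker-crank

rocker-crank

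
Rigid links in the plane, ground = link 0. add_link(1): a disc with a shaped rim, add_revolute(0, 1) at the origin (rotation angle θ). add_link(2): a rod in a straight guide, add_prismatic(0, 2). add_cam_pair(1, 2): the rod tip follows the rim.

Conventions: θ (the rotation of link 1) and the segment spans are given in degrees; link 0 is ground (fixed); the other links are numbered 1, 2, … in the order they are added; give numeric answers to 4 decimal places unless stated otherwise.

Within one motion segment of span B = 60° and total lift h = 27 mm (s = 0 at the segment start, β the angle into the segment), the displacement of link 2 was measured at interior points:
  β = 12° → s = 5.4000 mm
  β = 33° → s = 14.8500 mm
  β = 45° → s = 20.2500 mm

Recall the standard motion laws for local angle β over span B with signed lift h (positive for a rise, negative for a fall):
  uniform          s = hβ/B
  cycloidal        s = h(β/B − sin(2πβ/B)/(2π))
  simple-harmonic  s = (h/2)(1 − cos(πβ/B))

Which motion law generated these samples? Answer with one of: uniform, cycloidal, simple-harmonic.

candidates at β/B = r: uniform s = h·r (linear in β); cycloidal s = h·(r − sin(2πr)/(2π)); simple-harmonic s = (h/2)(1 − cos(πr))
β=12°: printed 5.4000 | uniform 5.4000, cycloidal 1.3131, simple-harmonic 2.5783
β=33°: printed 14.8500 | uniform 14.8500, cycloidal 16.1779, simple-harmonic 15.6119
β=45°: printed 20.2500 | uniform 20.2500, cycloidal 24.5472, simple-harmonic 23.0459
only one law matches every sample → uniform

uniform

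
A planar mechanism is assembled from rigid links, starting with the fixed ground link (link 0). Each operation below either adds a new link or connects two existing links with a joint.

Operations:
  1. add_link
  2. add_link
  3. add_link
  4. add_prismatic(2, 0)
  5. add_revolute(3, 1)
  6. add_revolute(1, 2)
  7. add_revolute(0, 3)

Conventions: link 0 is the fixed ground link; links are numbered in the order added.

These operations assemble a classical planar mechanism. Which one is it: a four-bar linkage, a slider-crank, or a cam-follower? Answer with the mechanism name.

links: 4 (incl. ground); joints: 3 revolute, 1 prismatic, 0 higher (cam) pair, forming one closed loop
4 links, 3 revolutes + 1 prismatic in one loop → slider-crank

slider-crank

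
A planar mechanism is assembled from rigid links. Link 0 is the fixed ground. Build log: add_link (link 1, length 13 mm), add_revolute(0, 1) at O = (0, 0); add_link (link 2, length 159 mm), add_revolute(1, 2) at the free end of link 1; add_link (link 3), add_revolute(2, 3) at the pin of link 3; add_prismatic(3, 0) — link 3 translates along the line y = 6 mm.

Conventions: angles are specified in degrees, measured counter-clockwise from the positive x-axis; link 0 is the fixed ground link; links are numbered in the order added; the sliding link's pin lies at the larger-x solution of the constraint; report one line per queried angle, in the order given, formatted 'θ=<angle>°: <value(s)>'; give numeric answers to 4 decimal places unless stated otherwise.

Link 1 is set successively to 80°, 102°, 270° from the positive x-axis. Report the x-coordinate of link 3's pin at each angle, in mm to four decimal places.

geometry: r = 13 mm, L = 159 mm, e = 6 mm
θ=80°: crank pin P = (r cos θ, r sin θ) = (2.257426, 12.802501)
θ=80°: h = r sin θ − e = 12.802501 − 6 = 6.802501
θ=80°: x = r cos θ + √(L² − h²) = 2.257426 + 158.854418 = 161.111844
θ=102°: crank pin P = (r cos θ, r sin θ) = (-2.702852, 12.715919)
θ=102°: h = r sin θ − e = 12.715919 − 6 = 6.715919
θ=102°: x = r cos θ + √(L² − h²) = -2.702852 + 158.858102 = 156.155250
θ=270°: crank pin P = (r cos θ, r sin θ) = (-0.000000, -13.000000)
θ=270°: h = r sin θ − e = -13.000000 − 6 = -19.000000
θ=270°: x = r cos θ + √(L² − h²) = -0.000000 + 157.860698 = 157.860698

θ=80°: 161.1118
θ=102°: 156.1552
θ=270°: 157.8607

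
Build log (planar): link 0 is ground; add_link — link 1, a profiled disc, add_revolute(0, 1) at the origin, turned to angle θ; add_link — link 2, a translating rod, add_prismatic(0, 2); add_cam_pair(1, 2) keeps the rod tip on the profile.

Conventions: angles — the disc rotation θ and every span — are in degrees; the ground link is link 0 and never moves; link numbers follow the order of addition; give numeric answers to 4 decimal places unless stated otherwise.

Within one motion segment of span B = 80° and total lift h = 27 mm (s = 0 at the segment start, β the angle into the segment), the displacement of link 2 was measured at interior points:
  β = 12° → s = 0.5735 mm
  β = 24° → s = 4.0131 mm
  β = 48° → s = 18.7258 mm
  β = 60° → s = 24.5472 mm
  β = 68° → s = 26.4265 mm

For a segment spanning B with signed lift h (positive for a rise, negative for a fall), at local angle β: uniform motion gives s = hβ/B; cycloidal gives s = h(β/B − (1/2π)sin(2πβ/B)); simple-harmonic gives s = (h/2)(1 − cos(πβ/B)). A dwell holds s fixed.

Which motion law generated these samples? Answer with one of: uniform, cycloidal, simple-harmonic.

candidates at β/B = r: uniform s = h·r (linear in β); cycloidal s = h·(r − sin(2πr)/(2π)); simple-harmonic s = (h/2)(1 − cos(πr))
β=12°: printed 0.5735 | uniform 4.0500, cycloidal 0.5735, simple-harmonic 1.4714
β=24°: printed 4.0131 | uniform 8.1000, cycloidal 4.0131, simple-harmonic 5.5649
β=48°: printed 18.7258 | uniform 16.2000, cycloidal 18.7258, simple-harmonic 17.6717
β=60°: printed 24.5472 | uniform 20.2500, cycloidal 24.5472, simple-harmonic 23.0459
β=68°: printed 26.4265 | uniform 22.9500, cycloidal 26.4265, simple-harmonic 25.5286
only one law matches every sample → cycloidal

cycloidal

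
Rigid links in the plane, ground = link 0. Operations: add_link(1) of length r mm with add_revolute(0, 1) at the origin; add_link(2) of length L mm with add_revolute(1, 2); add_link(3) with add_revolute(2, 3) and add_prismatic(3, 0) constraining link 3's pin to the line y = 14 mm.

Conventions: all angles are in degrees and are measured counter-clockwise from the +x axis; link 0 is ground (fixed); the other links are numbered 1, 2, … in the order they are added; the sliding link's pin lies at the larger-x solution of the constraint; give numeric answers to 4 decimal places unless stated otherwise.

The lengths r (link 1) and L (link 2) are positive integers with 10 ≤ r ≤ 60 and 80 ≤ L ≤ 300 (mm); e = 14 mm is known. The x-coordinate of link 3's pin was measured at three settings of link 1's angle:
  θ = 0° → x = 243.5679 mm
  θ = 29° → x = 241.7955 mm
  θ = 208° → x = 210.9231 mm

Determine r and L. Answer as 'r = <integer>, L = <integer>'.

constraint per measurement: (x − r cos θ)² + (r sin θ − e)² = L²
subtracting the θ₁ and θ₂ equations cancels the r² and L² terms:
r = (x₁² − x₂²) / (2[(x₁cos θ₁ + e sin θ₁) − (x₂cos θ₂ + e sin θ₂)]) = 17.0002 → r = 17
L² = (x₁ − r cos θ₁)² + (r sin θ₁ − e)² = 51529.0133 → L = 227.0000 → L = 227
check at θ₃=208°: x = 210.9231 (printed 210.9231) ✓

r = 17, L = 227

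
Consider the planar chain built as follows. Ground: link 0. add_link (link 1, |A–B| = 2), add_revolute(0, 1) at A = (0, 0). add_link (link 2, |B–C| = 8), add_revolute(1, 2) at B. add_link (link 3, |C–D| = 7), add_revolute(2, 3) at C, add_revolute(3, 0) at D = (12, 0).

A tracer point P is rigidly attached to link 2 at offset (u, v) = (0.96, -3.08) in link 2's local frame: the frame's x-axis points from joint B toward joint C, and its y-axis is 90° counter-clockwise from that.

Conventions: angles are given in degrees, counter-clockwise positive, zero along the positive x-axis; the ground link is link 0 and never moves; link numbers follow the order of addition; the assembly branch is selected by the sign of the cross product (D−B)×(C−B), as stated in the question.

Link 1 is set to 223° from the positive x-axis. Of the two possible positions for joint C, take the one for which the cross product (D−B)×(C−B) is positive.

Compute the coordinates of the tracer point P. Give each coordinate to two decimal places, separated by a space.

A=(0,0), D=(12.00,0)
B = A + 2.00·(cos223°, sin223°) = (-1.4627, -1.3640)
|BD| = 13.5316
circle(B,8.00) ∩ circle(D,7.00): a=7.3201, h=3.2275
  candidates: C₊=(5.4947,2.5849) cross=43.673; C₋=(6.1454,-3.8372) cross=-43.673
  branch + wants cross > 0 → take C=(5.4947,2.5849) (cross=43.673)
ex = (C−B)/|BC| = (0.8697,0.4936); ey = (-0.4936,0.8697)
P = B + 0.96·ex + -3.08·ey = (0.8925,-3.5687)

0.89 -3.57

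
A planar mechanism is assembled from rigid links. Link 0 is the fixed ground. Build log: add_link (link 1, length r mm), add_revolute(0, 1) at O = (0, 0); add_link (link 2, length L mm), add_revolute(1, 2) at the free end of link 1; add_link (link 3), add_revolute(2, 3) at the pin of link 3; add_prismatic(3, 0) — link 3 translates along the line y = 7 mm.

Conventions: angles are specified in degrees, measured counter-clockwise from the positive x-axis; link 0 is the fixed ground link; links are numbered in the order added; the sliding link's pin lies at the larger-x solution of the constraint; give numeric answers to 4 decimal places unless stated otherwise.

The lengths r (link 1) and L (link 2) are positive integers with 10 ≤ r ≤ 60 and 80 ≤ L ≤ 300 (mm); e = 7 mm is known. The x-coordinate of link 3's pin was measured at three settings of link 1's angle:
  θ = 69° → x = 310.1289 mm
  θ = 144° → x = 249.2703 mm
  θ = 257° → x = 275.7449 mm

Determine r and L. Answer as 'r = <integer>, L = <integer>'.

constraint per measurement: (x − r cos θ)² + (r sin θ − e)² = L²
subtracting the θ₁ and θ₂ equations cancels the r² and L² terms:
r = (x₁² − x₂²) / (2[(x₁cos θ₁ + e sin θ₁) − (x₂cos θ₂ + e sin θ₂)]) = 54.0000 → r = 54
L² = (x₁ − r cos θ₁)² + (r sin θ₁ − e)² = 86436.0000 → L = 294.0000 → L = 294
check at θ₃=257°: x = 275.7449 (printed 275.7449) ✓

r = 54, L = 294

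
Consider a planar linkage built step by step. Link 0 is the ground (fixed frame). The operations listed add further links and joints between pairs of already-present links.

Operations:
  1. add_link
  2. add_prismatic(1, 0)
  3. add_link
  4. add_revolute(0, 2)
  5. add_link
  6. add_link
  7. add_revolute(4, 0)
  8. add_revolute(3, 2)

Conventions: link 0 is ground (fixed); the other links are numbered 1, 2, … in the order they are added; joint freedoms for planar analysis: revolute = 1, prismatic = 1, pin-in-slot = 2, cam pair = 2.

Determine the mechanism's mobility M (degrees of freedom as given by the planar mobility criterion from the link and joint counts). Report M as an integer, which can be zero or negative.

(L,J1,J2)=(1,0,0); link0 fixed
link1: (2,0,0)
P 1-0 [J1]: (2,1,0)
link2: (3,1,0)
R 0-2 [J1]: (3,2,0)
link3: (4,2,0)
link4: (5,2,0)
R 4-0 [J1]: (5,3,0)
R 3-2 [J1]: (5,4,0)
Grübler: 3·4 − 2·4 − 0 = 4

M = 4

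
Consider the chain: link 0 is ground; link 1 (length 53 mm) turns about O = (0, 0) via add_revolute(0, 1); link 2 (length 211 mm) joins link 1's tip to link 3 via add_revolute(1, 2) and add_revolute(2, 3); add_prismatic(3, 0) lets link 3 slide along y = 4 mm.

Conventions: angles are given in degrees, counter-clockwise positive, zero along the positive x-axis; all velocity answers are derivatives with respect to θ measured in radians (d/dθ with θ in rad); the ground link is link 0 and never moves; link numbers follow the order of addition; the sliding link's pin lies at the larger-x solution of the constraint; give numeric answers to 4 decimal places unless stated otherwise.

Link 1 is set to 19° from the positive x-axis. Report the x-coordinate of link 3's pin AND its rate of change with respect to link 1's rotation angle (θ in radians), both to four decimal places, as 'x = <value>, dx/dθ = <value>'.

geometry: r = 53 mm, L = 211 mm, e = 4 mm
crank pin P = (r cos θ, r sin θ) = (50.112485, 17.255112)
h = r sin θ − e = 17.255112 − 4 = 13.255112
x = r cos θ + √(L² − h²) = 50.112485 + 210.583242 = 260.695727
dx/dθ = −r sin θ − h·r cos θ/√(L² − h²) (θ in radians; h = 13.255112) = -20.409431

x = 260.6957, dx/dθ = -20.4094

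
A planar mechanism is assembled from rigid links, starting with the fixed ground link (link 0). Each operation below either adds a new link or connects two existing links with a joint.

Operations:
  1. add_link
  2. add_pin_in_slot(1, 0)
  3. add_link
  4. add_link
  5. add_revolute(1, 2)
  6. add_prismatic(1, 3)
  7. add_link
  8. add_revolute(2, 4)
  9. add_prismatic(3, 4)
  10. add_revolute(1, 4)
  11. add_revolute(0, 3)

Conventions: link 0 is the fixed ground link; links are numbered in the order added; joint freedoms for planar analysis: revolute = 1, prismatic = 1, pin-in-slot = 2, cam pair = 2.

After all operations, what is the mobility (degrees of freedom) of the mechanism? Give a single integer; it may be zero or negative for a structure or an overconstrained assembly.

L=1 J1=0 J2=0
add link → L=2 J1=0 J2=0
PS@1,0 dof=2 J2 → L=2 J1=0 J2=1
add link → L=3 J1=0 J2=1
add link → L=4 J1=0 J2=1
R@1,2 dof=1 J1 → L=4 J1=1 J2=1
P@1,3 dof=1 J1 → L=4 J1=2 J2=1
add link → L=5 J1=2 J2=1
R@2,4 dof=1 J1 → L=5 J1=3 J2=1
P@3,4 dof=1 J1 → L=5 J1=4 J2=1
R@1,4 dof=1 J1 → L=5 J1=5 J2=1
R@0,3 dof=1 J1 → L=5 J1=6 J2=1
M=3(L−1)−2J1−J2=3·4−2·6−1=-1

M = -1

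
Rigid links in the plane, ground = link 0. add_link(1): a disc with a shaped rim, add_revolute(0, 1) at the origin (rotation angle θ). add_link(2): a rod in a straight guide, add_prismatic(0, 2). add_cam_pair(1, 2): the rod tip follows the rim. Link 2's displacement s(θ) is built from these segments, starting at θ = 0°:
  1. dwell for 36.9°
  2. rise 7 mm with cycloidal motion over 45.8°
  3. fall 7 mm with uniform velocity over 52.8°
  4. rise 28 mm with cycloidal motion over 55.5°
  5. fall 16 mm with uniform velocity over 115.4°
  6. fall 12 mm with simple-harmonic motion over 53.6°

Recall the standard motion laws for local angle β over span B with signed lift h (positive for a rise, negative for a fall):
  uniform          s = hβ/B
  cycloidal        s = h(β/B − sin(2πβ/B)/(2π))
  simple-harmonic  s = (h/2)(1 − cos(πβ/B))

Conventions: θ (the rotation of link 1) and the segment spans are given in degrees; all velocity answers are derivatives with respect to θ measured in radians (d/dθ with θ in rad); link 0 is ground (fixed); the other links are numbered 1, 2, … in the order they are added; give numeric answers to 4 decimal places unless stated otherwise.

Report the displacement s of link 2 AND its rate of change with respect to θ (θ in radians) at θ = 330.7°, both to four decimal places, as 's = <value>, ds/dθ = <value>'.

segment 1 (0° to 36.9°, dwell): s unchanged at 0.0000
segment 2 (36.9° to 82.7°, cycloidal, h = 7) is passed completely: s = 0.0000 + (7) = 7.0000
segment 3 (82.7° to 135.5°, uniform, h = -7) is passed completely: s = 7.0000 + (-7) = 0.0000
segment 4 (135.5° to 191°, cycloidal, h = 28) is passed completely: s = 0.0000 + (28) = 28.0000
segment 5 (191° to 306.4°, uniform, h = -16) is passed completely: s = 28.0000 + (-16) = 12.0000
θ = 330.7° falls in segment 6 (306.4° to 360°, simple-harmonic, h = -12): β = 330.7 − 306.4 = 24.3°, B = 53.6°; Δs = -12/2·(1 − cos(π·0.4534)) = -5.1240; s = 12.0000 − 5.1240 = 6.8760
velocity in seg [306.4°–360°] (simple-harmonic), θ in radians: β = 24.3° = 0.4241 rad, B = 53.6° = 0.9355 rad; ds/dθ = (πh/(2B)) sin(πβ/B) = (π·(-12)/(2·0.9355)) sin(π·0.4534) = -19.933329 mm/rad

s = 6.8760, ds/dθ = -19.9333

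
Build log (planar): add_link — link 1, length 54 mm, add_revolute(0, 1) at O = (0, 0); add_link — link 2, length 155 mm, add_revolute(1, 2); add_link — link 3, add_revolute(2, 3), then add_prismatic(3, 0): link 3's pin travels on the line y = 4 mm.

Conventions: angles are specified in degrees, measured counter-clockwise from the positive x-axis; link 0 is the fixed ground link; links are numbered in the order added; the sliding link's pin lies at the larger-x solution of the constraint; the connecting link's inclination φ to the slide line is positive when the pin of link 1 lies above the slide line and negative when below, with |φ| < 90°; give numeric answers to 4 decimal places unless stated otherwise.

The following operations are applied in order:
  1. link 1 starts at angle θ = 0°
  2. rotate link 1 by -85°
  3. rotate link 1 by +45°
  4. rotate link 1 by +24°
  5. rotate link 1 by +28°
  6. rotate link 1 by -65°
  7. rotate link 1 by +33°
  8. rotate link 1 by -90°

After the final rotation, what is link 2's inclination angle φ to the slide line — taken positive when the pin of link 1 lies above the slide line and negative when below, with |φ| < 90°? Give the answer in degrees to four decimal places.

geometry: r = 54 mm, L = 155 mm, e = 4 mm; θ starts at 0°
rotate link 1 by -85°: θ ← 0° -85° = -85°
rotate link 1 by +45°: θ ← -85° +45° = -40°
rotate link 1 by +24°: θ ← -40° +24° = -16°
rotate link 1 by +28°: θ ← -16° +28° = 12°
rotate link 1 by -65°: θ ← 12° -65° = -53°
rotate link 1 by +33°: θ ← -53° +33° = -20°
rotate link 1 by -90°: θ ← -20° -90° = -110°
h = r sin θ − e = -50.743402 − 4 = -54.743402
sin φ = h / L = -54.743402 / 155 = -0.35318324
φ = arcsin(-0.35318324) = -20.682140°

-20.6821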